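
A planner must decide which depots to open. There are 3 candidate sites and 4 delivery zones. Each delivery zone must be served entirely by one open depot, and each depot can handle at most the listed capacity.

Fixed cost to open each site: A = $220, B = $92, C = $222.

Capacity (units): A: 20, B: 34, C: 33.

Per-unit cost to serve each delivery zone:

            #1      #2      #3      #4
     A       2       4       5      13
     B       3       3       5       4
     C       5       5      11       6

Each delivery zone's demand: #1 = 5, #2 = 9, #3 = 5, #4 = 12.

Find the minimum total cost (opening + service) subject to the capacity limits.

Minimum total cost: 207

Open {B}: #1→B 3·5=15, #2→B 3·9=27, #3→B 5·5=25, #4→B 4·12=48.
Loads: B carries 31/34. Service 115; fixed 92; total 207.
Next best feasible plan costs 419.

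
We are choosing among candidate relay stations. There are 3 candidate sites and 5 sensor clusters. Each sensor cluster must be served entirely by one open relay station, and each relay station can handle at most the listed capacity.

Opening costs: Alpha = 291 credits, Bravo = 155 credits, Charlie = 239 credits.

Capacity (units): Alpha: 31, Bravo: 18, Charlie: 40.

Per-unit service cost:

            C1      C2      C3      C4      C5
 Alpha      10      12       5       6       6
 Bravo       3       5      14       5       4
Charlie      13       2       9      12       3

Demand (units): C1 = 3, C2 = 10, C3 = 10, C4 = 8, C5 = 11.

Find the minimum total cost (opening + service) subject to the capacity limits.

Open {Bravo, Charlie}: C1→Bravo 3·3=9, C2→Charlie 2·10=20, C3→Charlie 9·10=90, C4→Bravo 5·8=40, C5→Charlie 3·11=33.
Loads: Bravo carries 11/18, Charlie carries 31/40. Service 192; fixed 394; total 586.
Next best feasible plan costs 616.

Minimum total cost: 586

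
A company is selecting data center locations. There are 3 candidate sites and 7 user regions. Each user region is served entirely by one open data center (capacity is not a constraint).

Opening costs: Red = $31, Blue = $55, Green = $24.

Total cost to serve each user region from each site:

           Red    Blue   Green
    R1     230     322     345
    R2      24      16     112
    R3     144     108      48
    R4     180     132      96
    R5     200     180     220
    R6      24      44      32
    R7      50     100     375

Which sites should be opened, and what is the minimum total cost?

Open Red and Green; minimum total cost 727.

For any fixed open set, each user region goes to its cheapest open site; total = fixed + service.
{Red, Green}: R1→Red 230, R2→Red 24, R3→Green 48, R4→Green 96, R5→Red 200, R6→Red 24, R7→Red 50. Service 672; fixed 55; total 727.
{Red, Blue, Green}: R1→Red 230, R2→Blue 16, R3→Green 48, R4→Green 96, R5→Blue 180, R6→Red 24, R7→Red 50. Service 644; fixed 110; total 754.
{Red, Blue}: service 740 + fixed 86 = 826
{Green}: R1→Green 345, R2→Green 112, R3→Green 48, R4→Green 96, R5→Green 220, R6→Green 32, R7→Green 375. Service 1228; fixed 24; total 1252.
(All 7 nonempty subsets were checked; Red and Green is lowest.)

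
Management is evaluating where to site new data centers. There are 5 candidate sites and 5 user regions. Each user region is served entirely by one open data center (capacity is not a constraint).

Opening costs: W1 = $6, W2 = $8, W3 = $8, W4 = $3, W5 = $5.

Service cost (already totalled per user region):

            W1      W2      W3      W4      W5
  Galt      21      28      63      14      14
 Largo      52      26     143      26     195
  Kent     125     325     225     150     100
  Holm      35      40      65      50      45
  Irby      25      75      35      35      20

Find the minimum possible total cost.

Minimum total cost: 209

For any fixed open set, each user region goes to its cheapest open site; total = fixed + service.
{W1, W4, W5}: Galt→W4 14, Largo→W4 26, Kent→W5 100, Holm→W1 35, Irby→W5 20. Service 195; fixed 14; total 209.
{W2, W5}: service 200 + fixed 13 = 213
{W4, W5}: Galt→W4 14, Largo→W4 26, Kent→W5 100, Holm→W5 45, Irby→W5 20. Service 205; fixed 8; total 213.
{W1, W2, W3, W4, W5}: service 195 + fixed 30 = 225
No other subset beats 209.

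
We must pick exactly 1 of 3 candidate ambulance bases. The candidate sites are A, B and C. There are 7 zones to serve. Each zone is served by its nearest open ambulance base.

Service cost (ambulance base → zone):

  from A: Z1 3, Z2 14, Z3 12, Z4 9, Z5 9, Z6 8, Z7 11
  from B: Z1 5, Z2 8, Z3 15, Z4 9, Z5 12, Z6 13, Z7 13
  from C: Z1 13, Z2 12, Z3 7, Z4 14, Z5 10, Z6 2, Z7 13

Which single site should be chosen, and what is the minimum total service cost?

Choose A only; total service cost 66.

With exactly 1 open, each zone uses its cheapest among the chosen.
{A}: Z1→A 3, Z2→A 14, Z3→A 12, Z4→A 9, Z5→A 9, Z6→A 8, Z7→A 11. Service cost 66.
{C}: service cost 71
{B}: service cost 75
Among all 3 size-1 choices, {A} is lowest.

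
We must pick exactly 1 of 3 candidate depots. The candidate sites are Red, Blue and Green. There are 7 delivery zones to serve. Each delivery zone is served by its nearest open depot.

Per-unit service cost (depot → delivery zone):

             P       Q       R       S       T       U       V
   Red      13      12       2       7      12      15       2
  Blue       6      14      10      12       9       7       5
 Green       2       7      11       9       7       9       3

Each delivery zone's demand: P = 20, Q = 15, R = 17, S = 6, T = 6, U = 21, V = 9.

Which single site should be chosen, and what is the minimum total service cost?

With exactly 1 open, each delivery zone uses its cheapest among the chosen.
{Green}: P→Green 2·20=40, Q→Green 7·15=105, R→Green 11·17=187, S→Green 9·6=54, T→Green 7·6=42, U→Green 9·21=189, V→Green 3·9=27. Service cost 644.
{Blue}: service cost 818
{Red}: service cost 921
Among all 3 size-1 choices, {Green} is lowest.

Choose Green only; total service cost 644.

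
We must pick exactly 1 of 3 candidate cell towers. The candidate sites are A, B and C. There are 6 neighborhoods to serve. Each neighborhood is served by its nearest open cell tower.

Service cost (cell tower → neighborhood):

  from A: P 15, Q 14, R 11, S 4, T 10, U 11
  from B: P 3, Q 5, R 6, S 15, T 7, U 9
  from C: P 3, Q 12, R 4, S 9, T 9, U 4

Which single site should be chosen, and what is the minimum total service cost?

With exactly 1 open, each neighborhood uses its cheapest among the chosen.
{C}: P→C 3, Q→C 12, R→C 4, S→C 9, T→C 9, U→C 4. Service cost 41.
{B}: service cost 45
{A}: service cost 65
Among all 3 size-1 choices, {C} is lowest.

Choose C only; total service cost 41.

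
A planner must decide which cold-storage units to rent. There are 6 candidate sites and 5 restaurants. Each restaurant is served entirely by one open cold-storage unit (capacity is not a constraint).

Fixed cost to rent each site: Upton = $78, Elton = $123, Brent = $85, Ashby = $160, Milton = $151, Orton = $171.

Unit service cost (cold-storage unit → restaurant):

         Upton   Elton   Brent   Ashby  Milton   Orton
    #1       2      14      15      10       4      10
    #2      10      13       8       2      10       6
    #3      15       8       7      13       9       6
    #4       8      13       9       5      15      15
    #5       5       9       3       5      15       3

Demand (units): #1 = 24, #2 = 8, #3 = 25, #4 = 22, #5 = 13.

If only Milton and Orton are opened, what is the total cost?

Total cost: 985

Each restaurant is assigned to its cheapest site among the open ones.
{Milton, Orton}: #1→Milton 4·24=96, #2→Orton 6·8=48, #3→Orton 6·25=150, #4→Milton 15·22=330, #5→Orton 3·13=39. Service 663; fixed 322; total 985.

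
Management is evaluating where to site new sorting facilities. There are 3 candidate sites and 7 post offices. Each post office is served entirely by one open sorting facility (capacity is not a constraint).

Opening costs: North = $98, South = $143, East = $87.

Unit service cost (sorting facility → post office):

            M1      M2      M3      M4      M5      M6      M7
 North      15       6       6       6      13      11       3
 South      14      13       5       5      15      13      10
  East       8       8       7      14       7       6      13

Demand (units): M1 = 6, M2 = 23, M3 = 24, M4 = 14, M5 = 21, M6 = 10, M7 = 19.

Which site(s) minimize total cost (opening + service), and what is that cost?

For any fixed open set, each post office goes to its cheapest open site; total = fixed + service.
{North, East}: M1→East 8·6=48, M2→North 6·23=138, M3→North 6·24=144, M4→North 6·14=84, M5→East 7·21=147, M6→East 6·10=60, M7→North 3·19=57. Service 678; fixed 185; total 863.
{North, South, East}: M1→East 8·6=48, M2→North 6·23=138, M3→South 5·24=120, M4→South 5·14=70, M5→East 7·21=147, M6→East 6·10=60, M7→North 3·19=57. Service 640; fixed 328; total 968.
{North}: service 896 + fixed 98 = 994
{East}: service 1050 + fixed 87 = 1137
No other subset beats 863.

Open North and East; minimum total cost 863.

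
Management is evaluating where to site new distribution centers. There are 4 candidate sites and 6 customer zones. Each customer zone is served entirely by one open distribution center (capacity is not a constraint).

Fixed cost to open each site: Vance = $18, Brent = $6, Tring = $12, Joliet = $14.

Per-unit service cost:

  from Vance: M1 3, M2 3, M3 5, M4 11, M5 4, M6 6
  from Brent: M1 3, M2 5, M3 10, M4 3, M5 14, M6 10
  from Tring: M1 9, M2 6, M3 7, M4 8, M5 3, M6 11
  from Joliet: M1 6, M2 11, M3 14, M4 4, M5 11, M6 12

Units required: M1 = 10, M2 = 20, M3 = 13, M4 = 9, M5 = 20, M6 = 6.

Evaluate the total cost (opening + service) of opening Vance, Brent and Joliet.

Each customer zone is assigned to its cheapest site among the open ones.
{Vance, Brent, Joliet}: M1→Vance 3·10=30, M2→Vance 3·20=60, M3→Vance 5·13=65, M4→Brent 3·9=27, M5→Vance 4·20=80, M6→Vance 6·6=36. Service 298; fixed 38; total 336.

Total cost: 336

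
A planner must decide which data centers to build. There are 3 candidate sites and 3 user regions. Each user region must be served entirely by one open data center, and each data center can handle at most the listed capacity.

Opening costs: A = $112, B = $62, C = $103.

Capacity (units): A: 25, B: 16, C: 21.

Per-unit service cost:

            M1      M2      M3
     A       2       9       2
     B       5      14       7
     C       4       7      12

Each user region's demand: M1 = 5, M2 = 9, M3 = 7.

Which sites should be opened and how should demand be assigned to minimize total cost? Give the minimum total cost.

Minimum total cost: 217

Open {A}: M1→A 2·5=10, M2→A 9·9=81, M3→A 2·7=14.
Loads: A carries 21/25. Service 105; fixed 112; total 217.
Next best feasible plan costs 270.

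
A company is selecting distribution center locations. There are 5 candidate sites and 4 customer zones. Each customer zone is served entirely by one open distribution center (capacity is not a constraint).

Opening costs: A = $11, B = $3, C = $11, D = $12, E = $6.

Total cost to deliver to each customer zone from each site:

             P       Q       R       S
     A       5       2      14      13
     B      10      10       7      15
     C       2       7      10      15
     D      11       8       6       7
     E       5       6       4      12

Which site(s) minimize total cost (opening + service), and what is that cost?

For any fixed open set, each customer zone goes to its cheapest open site; total = fixed + service.
{E}: P→E 5, Q→E 6, R→E 4, S→E 12. Service 27; fixed 6; total 33.
{B, E}: service 27 + fixed 9 = 36
{A, E}: P→A 5, Q→A 2, R→E 4, S→E 12. Service 23; fixed 17; total 40.
{A, B, C, D, E}: service 15 + fixed 43 = 58
No other subset beats 33.

Open E only; minimum total cost 33.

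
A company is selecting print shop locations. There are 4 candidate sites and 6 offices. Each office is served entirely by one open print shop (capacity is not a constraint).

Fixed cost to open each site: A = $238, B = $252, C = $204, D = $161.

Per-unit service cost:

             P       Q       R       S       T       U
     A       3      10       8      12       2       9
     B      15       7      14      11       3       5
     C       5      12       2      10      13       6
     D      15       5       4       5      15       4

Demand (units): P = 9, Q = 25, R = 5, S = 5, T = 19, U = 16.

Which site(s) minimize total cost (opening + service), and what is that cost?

Open A and D; minimum total cost 698.

For any fixed open set, each office goes to its cheapest open site; total = fixed + service.
{A, D}: P→A 3·9=27, Q→D 5·25=125, R→D 4·5=20, S→D 5·5=25, T→A 2·19=38, U→D 4·16=64. Service 299; fixed 399; total 698.
{A}: service 559 + fixed 238 = 797
{D}: service 654 + fixed 161 = 815
{A, B, C, D}: service 289 + fixed 855 = 1144
No other subset beats 698.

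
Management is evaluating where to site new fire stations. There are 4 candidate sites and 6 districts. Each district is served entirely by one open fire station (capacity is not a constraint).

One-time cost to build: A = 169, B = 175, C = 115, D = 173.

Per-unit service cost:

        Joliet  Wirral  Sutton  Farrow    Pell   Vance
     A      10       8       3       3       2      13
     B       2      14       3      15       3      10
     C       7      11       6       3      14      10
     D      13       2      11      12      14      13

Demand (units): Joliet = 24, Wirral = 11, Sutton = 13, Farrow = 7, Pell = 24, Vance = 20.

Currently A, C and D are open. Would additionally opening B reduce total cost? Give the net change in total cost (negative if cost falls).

No — net change +55 (cost rises by 55).

Current service cost with {A, C, D}: 498.
Adding B: each district re-picks its cheapest; new service cost 378, saving 120.
Extra fixed cost: 175. Net change = 175 − 120 = 55.
(Totals: 955 → 1010.)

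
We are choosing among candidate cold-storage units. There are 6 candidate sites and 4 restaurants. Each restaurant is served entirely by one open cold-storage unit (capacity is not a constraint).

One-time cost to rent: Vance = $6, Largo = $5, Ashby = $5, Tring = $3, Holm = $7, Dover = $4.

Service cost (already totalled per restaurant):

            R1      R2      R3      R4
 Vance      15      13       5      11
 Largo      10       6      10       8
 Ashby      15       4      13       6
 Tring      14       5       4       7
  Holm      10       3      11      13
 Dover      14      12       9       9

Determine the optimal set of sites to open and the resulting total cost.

For any fixed open set, each restaurant goes to its cheapest open site; total = fixed + service.
{Tring}: R1→Tring 14, R2→Tring 5, R3→Tring 4, R4→Tring 7. Service 30; fixed 3; total 33.
{Largo, Tring}: service 26 + fixed 8 = 34
{Tring, Holm}: R1→Holm 10, R2→Holm 3, R3→Tring 4, R4→Tring 7. Service 24; fixed 10; total 34.
{Vance, Largo, Ashby, Tring, Holm, Dover}: R1→Largo 10, R2→Holm 3, R3→Tring 4, R4→Ashby 6. Service 23; fixed 30; total 53.
No other subset beats 33.

Open Tring only; minimum total cost 33.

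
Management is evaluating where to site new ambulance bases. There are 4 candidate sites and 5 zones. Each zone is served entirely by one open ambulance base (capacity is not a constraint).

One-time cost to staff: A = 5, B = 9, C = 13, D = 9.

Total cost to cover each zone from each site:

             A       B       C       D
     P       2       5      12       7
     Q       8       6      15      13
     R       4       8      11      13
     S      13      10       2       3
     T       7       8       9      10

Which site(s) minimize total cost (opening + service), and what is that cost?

For any fixed open set, each zone goes to its cheapest open site; total = fixed + service.
{A, D}: P→A 2, Q→A 8, R→A 4, S→D 3, T→A 7. Service 24; fixed 14; total 38.
{A}: P→A 2, Q→A 8, R→A 4, S→A 13, T→A 7. Service 34; fixed 5; total 39.
{A, C}: service 23 + fixed 18 = 41
{A, B, C, D}: P→A 2, Q→B 6, R→A 4, S→C 2, T→A 7. Service 21; fixed 36; total 57.
No other subset beats 38.

Open A and D; minimum total cost 38.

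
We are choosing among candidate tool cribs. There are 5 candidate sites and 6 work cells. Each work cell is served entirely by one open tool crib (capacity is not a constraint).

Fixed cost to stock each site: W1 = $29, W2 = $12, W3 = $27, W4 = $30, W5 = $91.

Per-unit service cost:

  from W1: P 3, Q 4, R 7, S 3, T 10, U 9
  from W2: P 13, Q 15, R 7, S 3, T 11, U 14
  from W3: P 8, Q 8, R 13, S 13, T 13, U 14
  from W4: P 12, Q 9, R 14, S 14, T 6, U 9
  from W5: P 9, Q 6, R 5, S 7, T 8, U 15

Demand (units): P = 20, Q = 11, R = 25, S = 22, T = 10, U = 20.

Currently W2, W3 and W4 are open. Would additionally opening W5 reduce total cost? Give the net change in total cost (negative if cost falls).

Current service cost with {W2, W3, W4}: 729.
Adding W5: each work cell re-picks its cheapest; new service cost 657, saving 72.
Extra fixed cost: 91. Net change = 91 − 72 = 19.
(Totals: 798 → 817.)

No — net change +19 (cost rises by 19).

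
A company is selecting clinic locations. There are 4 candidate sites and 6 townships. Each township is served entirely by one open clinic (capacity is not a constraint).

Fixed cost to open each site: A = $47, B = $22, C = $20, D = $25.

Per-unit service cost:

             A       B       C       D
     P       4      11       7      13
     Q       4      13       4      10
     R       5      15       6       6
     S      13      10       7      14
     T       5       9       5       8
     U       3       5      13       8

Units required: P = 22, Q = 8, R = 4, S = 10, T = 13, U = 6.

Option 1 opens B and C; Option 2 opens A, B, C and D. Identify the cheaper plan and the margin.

Option 1: {B, C}: P→C 7·22=154, Q→C 4·8=32, R→C 6·4=24, S→C 7·10=70, T→C 5·13=65, U→B 5·6=30. Service 375; fixed 42; total 417.
Option 2: {A, B, C, D}: P→A 4·22=88, Q→A 4·8=32, R→A 5·4=20, S→C 7·10=70, T→A 5·13=65, U→A 3·6=18. Service 293; fixed 114; total 407.
Difference: |417 − 407| = 10.

Option 2 is cheaper by 10.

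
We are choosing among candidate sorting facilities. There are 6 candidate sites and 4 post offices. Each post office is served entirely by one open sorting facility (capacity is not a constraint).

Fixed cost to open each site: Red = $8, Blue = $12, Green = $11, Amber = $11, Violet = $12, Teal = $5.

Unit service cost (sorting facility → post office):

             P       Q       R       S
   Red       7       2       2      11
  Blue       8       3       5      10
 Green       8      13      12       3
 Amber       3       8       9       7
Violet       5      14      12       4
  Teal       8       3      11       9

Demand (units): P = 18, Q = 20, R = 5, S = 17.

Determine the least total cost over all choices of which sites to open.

For any fixed open set, each post office goes to its cheapest open site; total = fixed + service.
{Red, Green, Amber}: P→Amber 3·18=54, Q→Red 2·20=40, R→Red 2·5=10, S→Green 3·17=51. Service 155; fixed 30; total 185.
{Red, Green, Amber, Teal}: service 155 + fixed 35 = 190
{Red, Blue, Green, Amber}: service 155 + fixed 42 = 197
{Red, Blue, Green, Amber, Violet, Teal}: service 155 + fixed 59 = 214
No other subset beats 185.

Minimum total cost: 185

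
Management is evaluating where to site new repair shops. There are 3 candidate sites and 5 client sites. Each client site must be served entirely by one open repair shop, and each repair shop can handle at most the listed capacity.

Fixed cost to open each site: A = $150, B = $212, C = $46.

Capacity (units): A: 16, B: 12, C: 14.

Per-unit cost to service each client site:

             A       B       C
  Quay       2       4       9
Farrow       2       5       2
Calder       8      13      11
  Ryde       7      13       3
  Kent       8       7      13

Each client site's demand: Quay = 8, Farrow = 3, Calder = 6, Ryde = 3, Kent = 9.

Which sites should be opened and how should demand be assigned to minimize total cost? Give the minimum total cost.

Open {A, C}: Quay→C 9·8=72, Farrow→C 2·3=6, Calder→A 8·6=48, Ryde→C 3·3=9, Kent→A 8·9=72.
Loads: A carries 15/16, C carries 14/14. Service 207; fixed 196; total 403.
Next best feasible plan costs 433.

Minimum total cost: 403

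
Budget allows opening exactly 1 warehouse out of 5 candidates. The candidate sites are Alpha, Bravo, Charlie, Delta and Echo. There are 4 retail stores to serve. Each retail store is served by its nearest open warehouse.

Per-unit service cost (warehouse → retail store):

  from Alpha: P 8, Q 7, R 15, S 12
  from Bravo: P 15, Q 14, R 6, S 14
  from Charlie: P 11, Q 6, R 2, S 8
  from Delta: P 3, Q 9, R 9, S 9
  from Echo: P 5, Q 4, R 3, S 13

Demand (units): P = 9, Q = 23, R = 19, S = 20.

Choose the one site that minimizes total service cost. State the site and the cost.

Choose Charlie only; total service cost 435.

With exactly 1 open, each retail store uses its cheapest among the chosen.
{Charlie}: P→Charlie 11·9=99, Q→Charlie 6·23=138, R→Charlie 2·19=38, S→Charlie 8·20=160. Service cost 435.
{Echo}: service cost 454
{Delta}: service cost 585
Among all 5 size-1 choices, {Charlie} is lowest.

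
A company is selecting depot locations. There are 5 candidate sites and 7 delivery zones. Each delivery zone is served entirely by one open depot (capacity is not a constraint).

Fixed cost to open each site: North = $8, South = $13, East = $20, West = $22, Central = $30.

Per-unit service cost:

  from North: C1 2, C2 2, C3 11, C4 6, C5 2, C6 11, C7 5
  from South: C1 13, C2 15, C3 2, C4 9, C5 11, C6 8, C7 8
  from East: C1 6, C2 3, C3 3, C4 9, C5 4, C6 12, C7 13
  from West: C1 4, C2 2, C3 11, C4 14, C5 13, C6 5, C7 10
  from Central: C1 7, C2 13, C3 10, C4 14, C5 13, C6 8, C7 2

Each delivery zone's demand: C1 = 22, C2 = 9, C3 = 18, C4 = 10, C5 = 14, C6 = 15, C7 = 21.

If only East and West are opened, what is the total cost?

Each delivery zone is assigned to its cheapest site among the open ones.
{East, West}: C1→West 4·22=88, C2→West 2·9=18, C3→East 3·18=54, C4→East 9·10=90, C5→East 4·14=56, C6→West 5·15=75, C7→West 10·21=210. Service 591; fixed 42; total 633.

Total cost: 633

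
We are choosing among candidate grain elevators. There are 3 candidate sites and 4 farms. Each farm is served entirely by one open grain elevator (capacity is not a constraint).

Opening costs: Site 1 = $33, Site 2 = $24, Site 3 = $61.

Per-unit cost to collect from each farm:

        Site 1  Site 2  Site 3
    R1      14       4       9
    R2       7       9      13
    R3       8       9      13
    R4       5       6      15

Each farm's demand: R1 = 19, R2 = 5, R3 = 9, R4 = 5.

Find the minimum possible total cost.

For any fixed open set, each farm goes to its cheapest open site; total = fixed + service.
{Site 2}: R1→Site 2 4·19=76, R2→Site 2 9·5=45, R3→Site 2 9·9=81, R4→Site 2 6·5=30. Service 232; fixed 24; total 256.
{Site 1, Site 2}: service 208 + fixed 57 = 265
{Site 2, Site 3}: R1→Site 2 4·19=76, R2→Site 2 9·5=45, R3→Site 2 9·9=81, R4→Site 2 6·5=30. Service 232; fixed 85; total 317.
{Site 1, Site 2, Site 3}: service 208 + fixed 118 = 326
No other subset beats 256.

Minimum total cost: 256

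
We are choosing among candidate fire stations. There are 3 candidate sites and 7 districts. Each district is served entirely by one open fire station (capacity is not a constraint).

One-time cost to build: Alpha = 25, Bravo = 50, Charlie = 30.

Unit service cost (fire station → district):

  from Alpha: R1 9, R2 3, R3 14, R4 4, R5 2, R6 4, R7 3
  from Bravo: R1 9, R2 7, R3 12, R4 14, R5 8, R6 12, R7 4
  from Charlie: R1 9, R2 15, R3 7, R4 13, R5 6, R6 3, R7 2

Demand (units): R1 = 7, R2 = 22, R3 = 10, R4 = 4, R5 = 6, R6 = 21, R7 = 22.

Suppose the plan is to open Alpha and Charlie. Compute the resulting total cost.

Each district is assigned to its cheapest site among the open ones.
{Alpha, Charlie}: R1→Alpha 9·7=63, R2→Alpha 3·22=66, R3→Charlie 7·10=70, R4→Alpha 4·4=16, R5→Alpha 2·6=12, R6→Charlie 3·21=63, R7→Charlie 2·22=44. Service 334; fixed 55; total 389.

Total cost: 389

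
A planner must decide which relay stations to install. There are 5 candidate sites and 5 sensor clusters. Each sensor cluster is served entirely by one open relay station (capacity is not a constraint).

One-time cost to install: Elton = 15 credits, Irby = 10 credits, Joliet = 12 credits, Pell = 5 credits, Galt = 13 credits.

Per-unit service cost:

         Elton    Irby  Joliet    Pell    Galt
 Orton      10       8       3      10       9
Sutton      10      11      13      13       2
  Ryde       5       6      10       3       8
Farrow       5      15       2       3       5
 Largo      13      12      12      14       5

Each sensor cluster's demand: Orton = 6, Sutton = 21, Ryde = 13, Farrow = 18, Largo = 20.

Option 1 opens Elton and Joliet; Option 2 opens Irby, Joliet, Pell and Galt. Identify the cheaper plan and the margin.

Option 2 is cheaper by 321.

Option 1: {Elton, Joliet}: Orton→Joliet 3·6=18, Sutton→Elton 10·21=210, Ryde→Elton 5·13=65, Farrow→Joliet 2·18=36, Largo→Joliet 12·20=240. Service 569; fixed 27; total 596.
Option 2: {Irby, Joliet, Pell, Galt}: Orton→Joliet 3·6=18, Sutton→Galt 2·21=42, Ryde→Pell 3·13=39, Farrow→Joliet 2·18=36, Largo→Galt 5·20=100. Service 235; fixed 40; total 275.
Difference: |596 − 275| = 321.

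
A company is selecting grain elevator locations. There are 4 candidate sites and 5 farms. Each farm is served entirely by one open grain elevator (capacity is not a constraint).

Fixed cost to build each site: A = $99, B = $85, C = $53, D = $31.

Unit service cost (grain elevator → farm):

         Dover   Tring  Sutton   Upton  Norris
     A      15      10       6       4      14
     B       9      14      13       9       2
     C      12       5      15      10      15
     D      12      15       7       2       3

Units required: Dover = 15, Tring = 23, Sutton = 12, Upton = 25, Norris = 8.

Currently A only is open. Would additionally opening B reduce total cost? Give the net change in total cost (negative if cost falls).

Current service cost with {A}: 739.
Adding B: each farm re-picks its cheapest; new service cost 553, saving 186.
Extra fixed cost: 85. Net change = 85 − 186 = -101.
(Totals: 838 → 737.)

Yes — net change −101 (cost falls by 101).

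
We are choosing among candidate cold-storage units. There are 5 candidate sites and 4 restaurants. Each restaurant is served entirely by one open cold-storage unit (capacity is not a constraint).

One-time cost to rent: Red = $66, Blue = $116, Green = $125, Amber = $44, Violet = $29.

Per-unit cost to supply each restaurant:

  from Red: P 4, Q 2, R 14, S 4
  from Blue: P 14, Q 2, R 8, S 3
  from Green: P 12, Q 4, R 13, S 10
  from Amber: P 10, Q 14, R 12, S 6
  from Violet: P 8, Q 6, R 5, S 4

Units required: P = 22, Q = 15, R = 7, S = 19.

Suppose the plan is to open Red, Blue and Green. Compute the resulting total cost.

Each restaurant is assigned to its cheapest site among the open ones.
{Red, Blue, Green}: P→Red 4·22=88, Q→Red 2·15=30, R→Blue 8·7=56, S→Blue 3·19=57. Service 231; fixed 307; total 538.

Total cost: 538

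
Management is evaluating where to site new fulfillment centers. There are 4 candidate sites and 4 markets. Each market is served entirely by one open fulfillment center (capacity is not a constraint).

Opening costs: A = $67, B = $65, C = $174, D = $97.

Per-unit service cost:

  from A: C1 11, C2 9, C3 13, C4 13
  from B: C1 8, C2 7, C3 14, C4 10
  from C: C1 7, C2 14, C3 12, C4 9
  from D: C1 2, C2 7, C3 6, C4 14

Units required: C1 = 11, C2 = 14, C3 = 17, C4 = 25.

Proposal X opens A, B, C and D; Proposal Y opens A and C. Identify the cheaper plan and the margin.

Proposal X: {A, B, C, D}: C1→D 2·11=22, C2→B 7·14=98, C3→D 6·17=102, C4→C 9·25=225. Service 447; fixed 403; total 850.
Proposal Y: {A, C}: C1→C 7·11=77, C2→A 9·14=126, C3→C 12·17=204, C4→C 9·25=225. Service 632; fixed 241; total 873.
Difference: |850 − 873| = 23.

Proposal X is cheaper by 23.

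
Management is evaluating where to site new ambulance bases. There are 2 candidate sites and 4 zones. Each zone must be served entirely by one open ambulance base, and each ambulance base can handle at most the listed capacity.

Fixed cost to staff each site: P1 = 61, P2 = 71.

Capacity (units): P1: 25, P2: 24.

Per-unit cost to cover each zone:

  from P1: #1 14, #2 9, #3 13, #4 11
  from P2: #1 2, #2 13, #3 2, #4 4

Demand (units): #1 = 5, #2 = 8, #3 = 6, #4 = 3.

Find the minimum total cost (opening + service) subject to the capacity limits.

Minimum total cost: 209

Open {P2}: #1→P2 2·5=10, #2→P2 13·8=104, #3→P2 2·6=12, #4→P2 4·3=12.
Loads: P2 carries 22/24. Service 138; fixed 71; total 209.
Next best feasible plan costs 238.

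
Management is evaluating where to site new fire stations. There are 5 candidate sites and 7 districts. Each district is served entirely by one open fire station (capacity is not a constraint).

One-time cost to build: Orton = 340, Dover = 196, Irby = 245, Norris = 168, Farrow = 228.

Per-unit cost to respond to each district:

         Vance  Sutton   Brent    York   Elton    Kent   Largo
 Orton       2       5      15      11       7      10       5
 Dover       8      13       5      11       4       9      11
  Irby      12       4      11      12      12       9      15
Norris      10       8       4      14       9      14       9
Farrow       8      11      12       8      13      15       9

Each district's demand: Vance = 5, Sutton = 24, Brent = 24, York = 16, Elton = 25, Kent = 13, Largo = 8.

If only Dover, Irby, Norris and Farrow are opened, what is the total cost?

Each district is assigned to its cheapest site among the open ones.
{Dover, Irby, Norris, Farrow}: Vance→Dover 8·5=40, Sutton→Irby 4·24=96, Brent→Norris 4·24=96, York→Farrow 8·16=128, Elton→Dover 4·25=100, Kent→Dover 9·13=117, Largo→Norris 9·8=72. Service 649; fixed 837; total 1486.

Total cost: 1486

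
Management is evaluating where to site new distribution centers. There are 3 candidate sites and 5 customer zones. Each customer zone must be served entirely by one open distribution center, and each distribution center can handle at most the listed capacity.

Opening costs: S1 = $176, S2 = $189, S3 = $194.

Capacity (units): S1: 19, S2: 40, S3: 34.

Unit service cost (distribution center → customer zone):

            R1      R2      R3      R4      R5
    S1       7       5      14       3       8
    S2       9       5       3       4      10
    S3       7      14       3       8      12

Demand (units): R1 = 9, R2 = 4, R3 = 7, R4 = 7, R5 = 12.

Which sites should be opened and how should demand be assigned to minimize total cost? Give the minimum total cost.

Minimum total cost: 459

Open {S2}: R1→S2 9·9=81, R2→S2 5·4=20, R3→S2 3·7=21, R4→S2 4·7=28, R5→S2 10·12=120.
Loads: S2 carries 39/40. Service 270; fixed 189; total 459.
Next best feasible plan costs 604.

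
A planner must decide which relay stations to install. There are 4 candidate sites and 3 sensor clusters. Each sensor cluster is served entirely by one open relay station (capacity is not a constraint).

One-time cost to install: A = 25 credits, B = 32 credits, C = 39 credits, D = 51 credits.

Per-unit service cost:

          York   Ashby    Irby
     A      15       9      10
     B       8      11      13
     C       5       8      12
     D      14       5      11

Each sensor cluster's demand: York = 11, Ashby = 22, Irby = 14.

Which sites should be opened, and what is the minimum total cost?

For any fixed open set, each sensor cluster goes to its cheapest open site; total = fixed + service.
{C, D}: York→C 5·11=55, Ashby→D 5·22=110, Irby→D 11·14=154. Service 319; fixed 90; total 409.
{A, C, D}: York→C 5·11=55, Ashby→D 5·22=110, Irby→A 10·14=140. Service 305; fixed 115; total 420.
{A, C}: York→C 5·11=55, Ashby→C 8·22=176, Irby→A 10·14=140. Service 371; fixed 64; total 435.
{A, B, C, D}: service 305 + fixed 147 = 452
(All 15 nonempty subsets were checked; C and D is lowest.)

Open C and D; minimum total cost 409.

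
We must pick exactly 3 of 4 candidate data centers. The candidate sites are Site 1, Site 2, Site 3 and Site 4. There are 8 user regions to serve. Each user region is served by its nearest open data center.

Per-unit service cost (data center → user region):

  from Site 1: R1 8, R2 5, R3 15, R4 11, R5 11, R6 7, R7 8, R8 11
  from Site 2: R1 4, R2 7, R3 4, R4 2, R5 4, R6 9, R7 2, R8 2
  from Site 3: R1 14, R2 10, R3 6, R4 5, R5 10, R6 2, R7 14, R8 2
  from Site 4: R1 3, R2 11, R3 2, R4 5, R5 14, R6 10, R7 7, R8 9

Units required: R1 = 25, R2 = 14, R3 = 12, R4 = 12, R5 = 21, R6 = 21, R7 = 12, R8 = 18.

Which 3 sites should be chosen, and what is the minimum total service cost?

Choose Site 2, Site 3 and Site 4; total service cost 407.

With exactly 3 open, each user region uses its cheapest among the chosen.
{Site 2, Site 3, Site 4}: R1→Site 4 3·25=75, R2→Site 2 7·14=98, R3→Site 4 2·12=24, R4→Site 2 2·12=24, R5→Site 2 4·21=84, R6→Site 3 2·21=42, R7→Site 2 2·12=24, R8→Site 2 2·18=36. Service cost 407.
{Site 1, Site 2, Site 3}: service cost 428
{Site 1, Site 2, Site 4}: service cost 484
Among all 4 size-3 choices, {Site 2, Site 3, Site 4} is lowest.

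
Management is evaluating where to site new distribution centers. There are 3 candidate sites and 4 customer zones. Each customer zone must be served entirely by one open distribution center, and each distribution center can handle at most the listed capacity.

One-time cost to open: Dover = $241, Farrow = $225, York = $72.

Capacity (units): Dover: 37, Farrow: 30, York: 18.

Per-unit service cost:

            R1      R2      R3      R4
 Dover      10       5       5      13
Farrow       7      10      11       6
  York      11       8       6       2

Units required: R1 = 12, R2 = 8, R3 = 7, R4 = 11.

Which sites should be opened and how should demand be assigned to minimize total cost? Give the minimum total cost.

Open {Farrow, York}: R1→Farrow 7·12=84, R2→Farrow 10·8=80, R3→York 6·7=42, R4→York 2·11=22.
Loads: Farrow carries 20/30, York carries 18/18. Service 228; fixed 297; total 525.
Next best feasible plan costs 530.

Minimum total cost: 525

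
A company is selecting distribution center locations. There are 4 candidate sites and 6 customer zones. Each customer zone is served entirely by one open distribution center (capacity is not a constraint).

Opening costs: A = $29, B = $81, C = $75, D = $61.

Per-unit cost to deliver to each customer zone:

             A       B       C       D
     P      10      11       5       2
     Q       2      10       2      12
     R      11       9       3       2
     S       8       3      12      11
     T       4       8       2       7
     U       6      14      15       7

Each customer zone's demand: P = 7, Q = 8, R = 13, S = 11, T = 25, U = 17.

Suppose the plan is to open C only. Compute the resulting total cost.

Each customer zone is assigned to its cheapest site among the open ones.
{C}: P→C 5·7=35, Q→C 2·8=16, R→C 3·13=39, S→C 12·11=132, T→C 2·25=50, U→C 15·17=255. Service 527; fixed 75; total 602.

Total cost: 602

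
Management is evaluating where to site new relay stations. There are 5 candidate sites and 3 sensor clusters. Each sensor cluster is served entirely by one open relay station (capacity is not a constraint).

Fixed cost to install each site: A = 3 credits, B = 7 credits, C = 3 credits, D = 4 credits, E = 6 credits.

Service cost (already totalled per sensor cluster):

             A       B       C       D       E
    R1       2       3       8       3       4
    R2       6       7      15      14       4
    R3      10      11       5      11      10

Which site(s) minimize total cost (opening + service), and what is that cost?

Open A and C; minimum total cost 19.

For any fixed open set, each sensor cluster goes to its cheapest open site; total = fixed + service.
{A, C}: R1→A 2, R2→A 6, R3→C 5. Service 13; fixed 6; total 19.
{A}: R1→A 2, R2→A 6, R3→A 10. Service 18; fixed 3; total 21.
{C, E}: service 13 + fixed 9 = 22
{A, B, C, D, E}: R1→A 2, R2→E 4, R3→C 5. Service 11; fixed 23; total 34.
No other subset beats 19.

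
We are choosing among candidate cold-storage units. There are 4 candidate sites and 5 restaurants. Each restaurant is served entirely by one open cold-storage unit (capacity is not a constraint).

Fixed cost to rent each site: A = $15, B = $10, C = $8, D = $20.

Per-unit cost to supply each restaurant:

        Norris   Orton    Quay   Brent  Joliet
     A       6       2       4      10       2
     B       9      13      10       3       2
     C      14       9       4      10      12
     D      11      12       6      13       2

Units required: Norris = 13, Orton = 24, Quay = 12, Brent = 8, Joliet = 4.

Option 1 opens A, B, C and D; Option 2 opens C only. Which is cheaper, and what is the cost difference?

Option 1 is cheaper by 323.

Option 1: {A, B, C, D}: Norris→A 6·13=78, Orton→A 2·24=48, Quay→A 4·12=48, Brent→B 3·8=24, Joliet→A 2·4=8. Service 206; fixed 53; total 259.
Option 2: {C}: Norris→C 14·13=182, Orton→C 9·24=216, Quay→C 4·12=48, Brent→C 10·8=80, Joliet→C 12·4=48. Service 574; fixed 8; total 582.
Difference: |259 − 582| = 323.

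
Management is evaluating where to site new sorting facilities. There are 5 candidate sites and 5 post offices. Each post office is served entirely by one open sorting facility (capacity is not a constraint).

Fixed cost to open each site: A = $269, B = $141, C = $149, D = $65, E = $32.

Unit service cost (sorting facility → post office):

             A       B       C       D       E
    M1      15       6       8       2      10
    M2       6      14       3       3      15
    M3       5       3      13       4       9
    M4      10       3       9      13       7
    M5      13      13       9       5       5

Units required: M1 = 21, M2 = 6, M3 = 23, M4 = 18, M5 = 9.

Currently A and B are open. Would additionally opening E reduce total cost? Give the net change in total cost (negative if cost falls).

Yes — net change −40 (cost falls by 40).

Current service cost with {A, B}: 402.
Adding E: each post office re-picks its cheapest; new service cost 330, saving 72.
Extra fixed cost: 32. Net change = 32 − 72 = -40.
(Totals: 812 → 772.)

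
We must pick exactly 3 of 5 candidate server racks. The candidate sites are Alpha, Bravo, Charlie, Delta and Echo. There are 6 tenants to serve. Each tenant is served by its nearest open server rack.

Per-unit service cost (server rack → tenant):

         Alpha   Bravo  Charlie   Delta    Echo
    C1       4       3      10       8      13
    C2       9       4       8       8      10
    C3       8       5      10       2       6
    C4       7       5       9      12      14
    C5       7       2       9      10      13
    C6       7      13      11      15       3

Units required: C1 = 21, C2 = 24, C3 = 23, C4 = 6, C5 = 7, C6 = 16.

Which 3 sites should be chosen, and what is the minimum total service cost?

Choose Bravo, Delta and Echo; total service cost 297.

With exactly 3 open, each tenant uses its cheapest among the chosen.
{Bravo, Delta, Echo}: C1→Bravo 3·21=63, C2→Bravo 4·24=96, C3→Delta 2·23=46, C4→Bravo 5·6=30, C5→Bravo 2·7=14, C6→Echo 3·16=48. Service cost 297.
{Alpha, Bravo, Delta}: service cost 361
{Alpha, Bravo, Echo}: service cost 366
Among all 10 size-3 choices, {Bravo, Delta, Echo} is lowest.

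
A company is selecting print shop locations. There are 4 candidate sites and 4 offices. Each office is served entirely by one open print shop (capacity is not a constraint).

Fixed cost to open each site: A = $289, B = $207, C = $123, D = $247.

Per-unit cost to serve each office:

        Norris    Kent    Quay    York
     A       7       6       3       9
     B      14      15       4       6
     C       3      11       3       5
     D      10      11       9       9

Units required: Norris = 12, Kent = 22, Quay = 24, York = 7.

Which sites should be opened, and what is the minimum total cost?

Open C only; minimum total cost 508.

For any fixed open set, each office goes to its cheapest open site; total = fixed + service.
{C}: Norris→C 3·12=36, Kent→C 11·22=242, Quay→C 3·24=72, York→C 5·7=35. Service 385; fixed 123; total 508.
{A}: Norris→A 7·12=84, Kent→A 6·22=132, Quay→A 3·24=72, York→A 9·7=63. Service 351; fixed 289; total 640.
{A, C}: service 275 + fixed 412 = 687
{A, B, C, D}: Norris→C 3·12=36, Kent→A 6·22=132, Quay→A 3·24=72, York→C 5·7=35. Service 275; fixed 866; total 1141.
No other subset beats 508.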